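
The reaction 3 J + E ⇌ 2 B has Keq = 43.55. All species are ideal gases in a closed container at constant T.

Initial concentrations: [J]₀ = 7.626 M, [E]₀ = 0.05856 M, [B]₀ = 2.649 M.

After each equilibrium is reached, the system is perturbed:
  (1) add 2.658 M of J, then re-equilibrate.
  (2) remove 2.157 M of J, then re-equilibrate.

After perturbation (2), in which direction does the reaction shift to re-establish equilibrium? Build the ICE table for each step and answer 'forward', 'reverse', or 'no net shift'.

Q₀ = 0.2702 vs Keq = 43.55 ⇒ Q<K, forward
Step 1:
                    J           E           B
  Initial       7.626     0.05856       2.649
  Change      -0.1744    -0.05814      0.1163
  Equil         7.452  4.2437e-04       2.765
  solve Keq expr → x = 0.05814; check Q = 43.55
Then add 2.658 M of J.
Step 2:
                    J           E           B
  Initial       10.11  4.2437e-04       2.765
  Change  -7.6298e-04 -2.5433e-04  5.0866e-04
  Equil         10.11  1.7004e-04       2.766
  solve Keq expr → x = 2.5433e-04; check Q = 43.55
Then remove 2.157 M of J.
Step 3:
                    J           E           B
  Initial       7.952  1.7004e-04       2.766
  Change   5.3742e-04  1.7914e-04 -3.5828e-04
  Equil         7.952  3.4918e-04       2.765
  solve Keq expr → x = -1.7914e-04; check Q = 43.55

Direction: reverse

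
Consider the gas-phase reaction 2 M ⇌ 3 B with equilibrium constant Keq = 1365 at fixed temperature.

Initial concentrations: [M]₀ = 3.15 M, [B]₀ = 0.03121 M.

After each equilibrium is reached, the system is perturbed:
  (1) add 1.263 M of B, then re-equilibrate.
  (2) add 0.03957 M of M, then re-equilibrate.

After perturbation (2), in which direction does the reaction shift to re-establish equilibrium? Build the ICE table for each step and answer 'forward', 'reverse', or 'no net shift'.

Q₀ = 3.0638e-06 vs Keq = 1365 ⇒ Q<K, forward
Step 1:
                    M           B
  I              3.15     0.03121
  C            -2.902       4.352
  E            0.2484       4.384
  solve Keq expr → x = 1.451; check Q = 1365
Then add 1.263 M of B.
Step 2:
                    M           B
  I            0.2484       5.647
  C            0.1003     -0.1505
  E            0.3487       5.496
  solve Keq expr → x = -0.05017; check Q = 1365
Then add 0.03957 M of M.
Step 3:
                    M           B
  I            0.3883       5.496
  C          -0.03462     0.05192
  E            0.3537       5.548
  solve Keq expr → x = 0.01731; check Q = 1365

Direction: forward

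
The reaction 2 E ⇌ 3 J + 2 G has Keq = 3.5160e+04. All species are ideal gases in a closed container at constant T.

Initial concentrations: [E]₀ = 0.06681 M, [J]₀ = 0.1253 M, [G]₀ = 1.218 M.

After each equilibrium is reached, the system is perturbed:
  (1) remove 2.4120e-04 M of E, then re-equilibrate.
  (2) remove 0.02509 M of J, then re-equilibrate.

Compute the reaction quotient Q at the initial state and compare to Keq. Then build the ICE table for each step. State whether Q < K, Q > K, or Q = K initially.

Q₀ = 0.6538; Q < K (proceeds forward)

Q₀ = 0.6538 vs Keq = 3.5160e+04 ⇒ Q<K, forward
Step 1:
                  E         J         G
  init      0.06681    0.1253     1.218
  Δ        -0.06608   0.09912   0.06608
  eq      7.2806e-04    0.2244     1.284
  solve Keq expr → x = 0.03304; check Q = 3.5160e+04
Then remove 2.4120e-04 M of E.
Step 2:
                  E         J         G
  init    4.8686e-04    0.2244     1.284
  Δ       2.3932e-04 -3.5898e-04 -2.3932e-04
  eq      7.2618e-04    0.2241     1.284
  solve Keq expr → x = -1.1966e-04; check Q = 3.5160e+04
Then remove 0.02509 M of J.
Step 3:
                  E         J         G
  init    7.2618e-04     0.199     1.284
  Δ       -1.1763e-04 1.7644e-04 1.1763e-04
  eq      6.0855e-04    0.1992     1.284
  solve Keq expr → x = 5.8814e-05; check Q = 3.5160e+04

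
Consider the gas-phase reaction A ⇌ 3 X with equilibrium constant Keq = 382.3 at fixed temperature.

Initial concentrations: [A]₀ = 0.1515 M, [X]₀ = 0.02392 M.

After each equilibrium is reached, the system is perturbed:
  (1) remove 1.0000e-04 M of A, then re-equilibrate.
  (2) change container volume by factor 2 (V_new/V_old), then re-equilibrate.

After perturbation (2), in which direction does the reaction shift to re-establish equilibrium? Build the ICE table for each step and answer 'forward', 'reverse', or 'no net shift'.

Direction: forward

Q₀ = 9.0338e-05 vs Keq = 382.3 ⇒ Q<K, forward
Step 1:
                  A         X
  init       0.1515   0.02392
  Δ         -0.1512    0.4536
  eq      2.8490e-04    0.4776
  solve Keq expr → x = 0.1512; check Q = 382.3
Then remove 1.0000e-04 M of A.
Step 2:
                  A         X
  init    1.8490e-04    0.4776
  Δ       9.9466e-05 -2.9840e-04
  eq      2.8437e-04    0.4773
  solve Keq expr → x = -9.9466e-05; check Q = 382.3
Then change container volume by factor 2 (V_new/V_old).
Step 3:
                  A         X
  init    1.4218e-04    0.2386
  Δ       -1.0649e-04 3.1948e-04
  eq      3.5689e-05     0.239
  solve Keq expr → x = 1.0649e-04; check Q = 382.3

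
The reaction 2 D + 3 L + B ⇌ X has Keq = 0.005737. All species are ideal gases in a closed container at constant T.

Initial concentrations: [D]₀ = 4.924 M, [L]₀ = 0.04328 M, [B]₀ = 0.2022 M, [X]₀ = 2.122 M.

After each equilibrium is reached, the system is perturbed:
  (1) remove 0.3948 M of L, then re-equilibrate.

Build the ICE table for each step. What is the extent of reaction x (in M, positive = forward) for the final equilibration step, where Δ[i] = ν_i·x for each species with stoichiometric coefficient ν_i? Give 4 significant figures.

x = -0.08643 M

Q₀ = 5339 vs Keq = 0.005737 ⇒ Q>K, reverse
Step 1:
                  D         L         B         X
  init        4.924   0.04328    0.2022     2.122
  Δ           1.295     1.942    0.6473   -0.6473
  eq          6.219     1.985    0.8495     1.475
  solve Keq expr → x = -0.6473; check Q = 0.005737
Then remove 0.3948 M of L.
Step 2:
                  D         L         B         X
  init        6.219      1.59    0.8495     1.475
  Δ          0.1729    0.2593   0.08643  -0.08643
  eq          6.391      1.85    0.9359     1.388
  solve Keq expr → x = -0.08643; check Q = 0.005737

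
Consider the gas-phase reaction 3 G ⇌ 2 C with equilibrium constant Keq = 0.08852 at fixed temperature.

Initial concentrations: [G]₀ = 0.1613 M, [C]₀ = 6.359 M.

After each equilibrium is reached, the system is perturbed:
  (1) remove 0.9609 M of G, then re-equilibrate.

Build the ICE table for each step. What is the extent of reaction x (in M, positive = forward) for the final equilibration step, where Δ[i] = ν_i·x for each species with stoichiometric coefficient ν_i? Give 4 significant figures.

x = -0.1895 M

Q₀ = 9636 vs Keq = 0.08852 ⇒ Q>K, reverse
Step 1:
                  G         C
  init       0.1613     6.359
  Δ           4.722    -3.148
  eq          4.884     3.211
  solve Keq expr → x = -1.574; check Q = 0.08852
Then remove 0.9609 M of G.
Step 2:
                  G         C
  init        3.923     3.211
  Δ          0.5686    -0.379
  eq          4.491     2.832
  solve Keq expr → x = -0.1895; check Q = 0.08852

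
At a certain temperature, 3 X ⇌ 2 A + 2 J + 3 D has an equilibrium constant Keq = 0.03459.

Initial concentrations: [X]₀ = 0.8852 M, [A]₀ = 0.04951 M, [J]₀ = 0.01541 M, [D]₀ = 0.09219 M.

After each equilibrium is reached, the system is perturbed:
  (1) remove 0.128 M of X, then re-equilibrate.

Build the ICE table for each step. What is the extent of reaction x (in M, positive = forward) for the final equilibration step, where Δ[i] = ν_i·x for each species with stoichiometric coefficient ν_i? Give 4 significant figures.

x = -0.01574 M

Q₀ = 6.5753e-10 vs Keq = 0.03459 ⇒ Q<K, forward
Step 1:
                   X          A          J          D
  init        0.8852    0.04951    0.01541    0.09219
  Δ           -0.469     0.3126     0.3126      0.469
  eq          0.4162     0.3622     0.3281     0.5612
  solve Keq expr → x = 0.1563; check Q = 0.03459
Then remove 0.128 M of X.
Step 2:
                   X          A          J          D
  init        0.2882     0.3622     0.3281     0.5612
  Δ          0.04722   -0.03148   -0.03148   -0.04722
  eq          0.3354     0.3307     0.2966     0.5139
  solve Keq expr → x = -0.01574; check Q = 0.03459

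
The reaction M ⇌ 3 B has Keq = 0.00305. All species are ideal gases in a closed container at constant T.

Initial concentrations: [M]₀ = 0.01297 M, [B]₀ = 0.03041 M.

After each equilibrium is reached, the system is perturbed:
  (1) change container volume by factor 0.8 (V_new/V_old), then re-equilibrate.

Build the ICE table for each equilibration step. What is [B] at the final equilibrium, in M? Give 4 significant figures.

Q₀ = 0.002168 vs Keq = 0.00305 ⇒ Q<K, forward
Step 1:
                   M          B
  init       0.01297    0.03041
  Δ       -9.3983e-04    0.00282
  eq         0.01203    0.03323
  solve Keq expr → x = 9.3983e-04; check Q = 0.00305
Then change container volume by factor 0.8 (V_new/V_old).
Step 2:
                   M          B
  init       0.01504    0.04154
  Δ         0.001524  -0.004571
  eq         0.01656    0.03697
  solve Keq expr → x = -0.001524; check Q = 0.00305

[B]_eq = 0.03697 M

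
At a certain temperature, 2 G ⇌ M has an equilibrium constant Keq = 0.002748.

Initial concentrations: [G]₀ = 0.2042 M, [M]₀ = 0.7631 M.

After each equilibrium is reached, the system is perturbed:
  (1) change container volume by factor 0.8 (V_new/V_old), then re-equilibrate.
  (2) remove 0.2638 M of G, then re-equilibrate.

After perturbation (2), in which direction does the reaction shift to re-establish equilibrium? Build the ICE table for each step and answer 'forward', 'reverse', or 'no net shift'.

Direction: reverse

Q₀ = 18.3 vs Keq = 0.002748 ⇒ Q>K, reverse
Step 1:
                  G         M
  I          0.2042    0.7631
  C            1.51    -0.755
  E           1.714  0.008075
  solve Keq expr → x = -0.755; check Q = 0.002748
Then change container volume by factor 0.8 (V_new/V_old).
Step 2:
                  G         M
  I           2.143   0.01009
  C       -0.004931  0.002466
  E           2.138   0.01256
  solve Keq expr → x = 0.002466; check Q = 0.002748
Then remove 0.2638 M of G.
Step 3:
                  G         M
  I           1.874   0.01256
  C        0.005699  -0.00285
  E            1.88   0.00971
  solve Keq expr → x = -0.00285; check Q = 0.002748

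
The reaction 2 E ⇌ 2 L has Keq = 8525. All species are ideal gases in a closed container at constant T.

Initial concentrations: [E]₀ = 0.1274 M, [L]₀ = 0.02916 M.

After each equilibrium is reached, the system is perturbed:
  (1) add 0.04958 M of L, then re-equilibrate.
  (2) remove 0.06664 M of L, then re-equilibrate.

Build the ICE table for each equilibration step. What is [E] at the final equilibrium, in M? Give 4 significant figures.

Q₀ = 0.05239 vs Keq = 8525 ⇒ Q<K, forward
Step 1:
                    E           L
  init         0.1274     0.02916
  Δ           -0.1257      0.1257
  eq         0.001677      0.1549
  solve Keq expr → x = 0.06286; check Q = 8525
Then add 0.04958 M of L.
Step 2:
                    E           L
  init       0.001677      0.2045
  Δ        5.3123e-04 -5.3123e-04
  eq         0.002209      0.2039
  solve Keq expr → x = -2.6561e-04; check Q = 8525
Then remove 0.06664 M of L.
Step 3:
                    E           L
  init       0.002209      0.1373
  Δ       -7.1402e-04  7.1402e-04
  eq         0.001495       0.138
  solve Keq expr → x = 3.5701e-04; check Q = 8525

[E]_eq = 0.001495 M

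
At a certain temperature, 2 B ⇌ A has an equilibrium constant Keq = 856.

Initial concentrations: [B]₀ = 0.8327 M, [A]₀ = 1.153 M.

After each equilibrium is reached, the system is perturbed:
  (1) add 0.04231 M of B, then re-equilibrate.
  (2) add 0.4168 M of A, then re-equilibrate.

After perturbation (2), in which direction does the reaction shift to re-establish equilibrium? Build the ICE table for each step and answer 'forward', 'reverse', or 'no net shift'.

Direction: reverse

Q₀ = 1.663 vs Keq = 856 ⇒ Q<K, forward
Step 1:
                   B          A
  I           0.8327      1.153
  C          -0.7902     0.3951
  E          0.04253      1.548
  solve Keq expr → x = 0.3951; check Q = 856
Then add 0.04231 M of B.
Step 2:
                   B          A
  I          0.08484      1.548
  C         -0.04202    0.02101
  E          0.04281      1.569
  solve Keq expr → x = 0.02101; check Q = 856
Then add 0.4168 M of A.
Step 3:
                   B          A
  I          0.04281      1.986
  C          0.00532   -0.00266
  E          0.04813      1.983
  solve Keq expr → x = -0.00266; check Q = 856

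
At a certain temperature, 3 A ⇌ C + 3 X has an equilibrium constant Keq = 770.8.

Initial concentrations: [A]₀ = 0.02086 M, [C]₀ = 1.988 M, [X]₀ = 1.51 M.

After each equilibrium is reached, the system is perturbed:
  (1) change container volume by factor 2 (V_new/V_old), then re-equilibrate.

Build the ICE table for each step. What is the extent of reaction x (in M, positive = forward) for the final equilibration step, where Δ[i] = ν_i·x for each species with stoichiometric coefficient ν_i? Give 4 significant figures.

x = 0.00564 M

Q₀ = 7.5406e+05 vs Keq = 770.8 ⇒ Q>K, reverse
Step 1:
                    A           C           X
  Initial     0.02086       1.988        1.51
  Change       0.1623    -0.05409     -0.1623
  Equil        0.1831       1.934       1.348
  solve Keq expr → x = -0.05409; check Q = 770.8
Then change container volume by factor 2 (V_new/V_old).
Step 2:
                    A           C           X
  Initial     0.09157       0.967      0.6739
  Change     -0.01692     0.00564     0.01692
  Equil       0.07465      0.9726      0.6908
  solve Keq expr → x = 0.00564; check Q = 770.8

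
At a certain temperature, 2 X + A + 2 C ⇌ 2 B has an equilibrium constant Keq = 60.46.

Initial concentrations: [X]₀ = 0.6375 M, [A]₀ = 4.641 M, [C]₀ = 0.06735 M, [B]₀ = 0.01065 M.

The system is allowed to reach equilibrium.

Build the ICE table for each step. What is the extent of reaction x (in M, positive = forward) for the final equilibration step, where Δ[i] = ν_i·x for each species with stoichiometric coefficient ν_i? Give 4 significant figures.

Q₀ = 0.01326 vs Keq = 60.46 ⇒ Q<K, forward
Step 1:
                  X         A         C         B
  init       0.6375     4.641   0.06735   0.01065
  Δ        -0.06002  -0.03001  -0.06002   0.06002
  eq         0.5775     4.611  0.007329   0.07067
  solve Keq expr → x = 0.03001; check Q = 60.46

x = 0.03001 M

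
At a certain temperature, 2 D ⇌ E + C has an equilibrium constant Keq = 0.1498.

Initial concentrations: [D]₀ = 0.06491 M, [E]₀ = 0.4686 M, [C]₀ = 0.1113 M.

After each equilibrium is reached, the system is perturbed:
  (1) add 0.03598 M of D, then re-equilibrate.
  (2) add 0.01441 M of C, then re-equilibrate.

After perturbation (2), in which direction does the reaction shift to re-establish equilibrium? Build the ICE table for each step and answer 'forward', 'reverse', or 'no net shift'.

Q₀ = 12.38 vs Keq = 0.1498 ⇒ Q>K, reverse
Step 1:
                   D          E          C
  Initial    0.06491     0.4686     0.1113
  Change      0.1766   -0.08832   -0.08832
  Equil       0.2415     0.3803    0.02298
  solve Keq expr → x = -0.08832; check Q = 0.1498
Then add 0.03598 M of D.
Step 2:
                   D          E          C
  Initial     0.2775     0.3803    0.02298
  Change    -0.00979   0.004895   0.004895
  Equil       0.2677     0.3852    0.02788
  solve Keq expr → x = 0.004895; check Q = 0.1498
Then add 0.01441 M of C.
Step 3:
                   D          E          C
  Initial     0.2677     0.3852    0.04229
  Change     0.01901  -0.009503  -0.009503
  Equil       0.2867     0.3757    0.03279
  solve Keq expr → x = -0.009503; check Q = 0.1498

Direction: reverse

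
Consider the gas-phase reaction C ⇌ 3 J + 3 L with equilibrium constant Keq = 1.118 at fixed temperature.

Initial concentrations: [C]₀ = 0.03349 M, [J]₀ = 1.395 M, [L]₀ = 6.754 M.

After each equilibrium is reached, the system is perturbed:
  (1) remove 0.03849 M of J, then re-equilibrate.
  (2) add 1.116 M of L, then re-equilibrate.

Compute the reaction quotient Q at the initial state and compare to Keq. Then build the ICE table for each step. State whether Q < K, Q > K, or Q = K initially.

Q₀ = 2.4974e+04; Q > K (proceeds reverse)

Q₀ = 2.4974e+04 vs Keq = 1.118 ⇒ Q>K, reverse
Step 1:
                   C          J          L
  I          0.03349      1.395      6.754
  C           0.4168      -1.25      -1.25
  E           0.4503     0.1445      5.504
  solve Keq expr → x = -0.4168; check Q = 1.118
Then remove 0.03849 M of J.
Step 2:
                   C          J          L
  I           0.4503     0.1061      5.504
  C         -0.01208    0.03625    0.03625
  E           0.4382     0.1423       5.54
  solve Keq expr → x = 0.01208; check Q = 1.118
Then add 1.116 M of L.
Step 3:
                   C          J          L
  I           0.4382     0.1423      6.656
  C         0.007591   -0.02277   -0.02277
  E           0.4458     0.1195      6.633
  solve Keq expr → x = -0.007591; check Q = 1.118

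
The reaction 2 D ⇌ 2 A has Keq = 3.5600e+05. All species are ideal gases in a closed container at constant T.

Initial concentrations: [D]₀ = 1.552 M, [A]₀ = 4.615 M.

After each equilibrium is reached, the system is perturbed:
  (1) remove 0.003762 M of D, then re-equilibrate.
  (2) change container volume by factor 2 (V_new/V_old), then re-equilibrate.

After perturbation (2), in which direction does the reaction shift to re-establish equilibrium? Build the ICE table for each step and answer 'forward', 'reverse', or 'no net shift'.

Direction: no net shift

Q₀ = 8.842 vs Keq = 3.5600e+05 ⇒ Q<K, forward
Step 1:
                  D         A
  I           1.552     4.615
  C          -1.542     1.542
  E         0.01032     6.157
  solve Keq expr → x = 0.7708; check Q = 3.5600e+05
Then remove 0.003762 M of D.
Step 2:
                  D         A
  I        0.006557     6.157
  C        0.003756 -0.003756
  E         0.01031     6.153
  solve Keq expr → x = -0.001878; check Q = 3.5600e+05
Then change container volume by factor 2 (V_new/V_old).
Step 3:
                  D         A
  I        0.005156     3.076
  C               0         0
  E        0.005156     3.076
  solve Keq expr → x = 0; check Q = 3.5600e+05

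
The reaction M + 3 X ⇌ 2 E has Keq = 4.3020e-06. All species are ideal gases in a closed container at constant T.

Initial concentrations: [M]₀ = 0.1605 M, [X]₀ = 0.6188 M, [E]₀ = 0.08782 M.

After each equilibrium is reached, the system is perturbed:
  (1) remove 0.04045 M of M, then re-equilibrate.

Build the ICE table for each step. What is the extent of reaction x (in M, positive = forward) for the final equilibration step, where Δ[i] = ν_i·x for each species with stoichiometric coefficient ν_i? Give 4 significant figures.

Q₀ = 0.2028 vs Keq = 4.3020e-06 ⇒ Q>K, reverse
Step 1:
                    M           X           E
  init         0.1605      0.6188     0.08782
  Δ           0.04361      0.1308    -0.08721
  eq           0.2041      0.7496  6.0817e-04
  solve Keq expr → x = -0.04361; check Q = 4.3020e-06
Then remove 0.04045 M of M.
Step 2:
                    M           X           E
  init         0.1637      0.7496  6.0817e-04
  Δ        3.1716e-05  9.5147e-05 -6.3432e-05
  eq           0.1637      0.7497  5.4474e-04
  solve Keq expr → x = -3.1716e-05; check Q = 4.3020e-06

x = -3.1716e-05 M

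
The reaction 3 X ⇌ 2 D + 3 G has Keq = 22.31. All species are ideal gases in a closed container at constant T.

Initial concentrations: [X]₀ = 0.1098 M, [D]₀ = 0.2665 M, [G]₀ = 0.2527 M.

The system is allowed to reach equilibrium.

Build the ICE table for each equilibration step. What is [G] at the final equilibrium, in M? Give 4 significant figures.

Q₀ = 0.8658 vs Keq = 22.31 ⇒ Q<K, forward
Step 1:
                    X           D           G
  I            0.1098      0.2665      0.2527
  C          -0.05944     0.03962     0.05944
  E           0.05036      0.3061      0.3121
  solve Keq expr → x = 0.01981; check Q = 22.31

[G]_eq = 0.3121 M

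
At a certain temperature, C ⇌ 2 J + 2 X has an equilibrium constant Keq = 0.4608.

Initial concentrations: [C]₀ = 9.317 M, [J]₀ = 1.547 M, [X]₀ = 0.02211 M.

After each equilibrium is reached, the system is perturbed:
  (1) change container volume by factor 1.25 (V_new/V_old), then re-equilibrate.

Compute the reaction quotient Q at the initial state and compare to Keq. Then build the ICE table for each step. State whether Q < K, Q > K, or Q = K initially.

Q₀ = 1.2557e-04 vs Keq = 0.4608 ⇒ Q<K, forward
Step 1:
                   C          J          X
  I            9.317      1.547    0.02211
  C           -0.415       0.83       0.83
  E            8.902      2.377     0.8521
  solve Keq expr → x = 0.415; check Q = 0.4608
Then change container volume by factor 1.25 (V_new/V_old).
Step 2:
                   C          J          X
  I            7.122      1.902     0.6817
  C         -0.09107     0.1821     0.1821
  E            7.031      2.084     0.8638
  solve Keq expr → x = 0.09107; check Q = 0.4608

Q₀ = 1.2557e-04; Q < K (proceeds forward)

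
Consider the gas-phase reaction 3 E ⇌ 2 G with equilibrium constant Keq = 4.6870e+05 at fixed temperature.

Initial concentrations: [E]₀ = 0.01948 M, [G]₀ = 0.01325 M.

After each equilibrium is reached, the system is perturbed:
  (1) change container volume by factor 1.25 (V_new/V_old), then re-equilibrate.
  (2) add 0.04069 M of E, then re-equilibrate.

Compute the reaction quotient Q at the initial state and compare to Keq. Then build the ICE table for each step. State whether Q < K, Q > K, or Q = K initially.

Q₀ = 23.75; Q < K (proceeds forward)

Q₀ = 23.75 vs Keq = 4.6870e+05 ⇒ Q<K, forward
Step 1:
                  E         G
  I         0.01948   0.01325
  C        -0.01836   0.01224
  E        0.001115   0.02549
  solve Keq expr → x = 0.006122; check Q = 4.6870e+05
Then change container volume by factor 1.25 (V_new/V_old).
Step 2:
                  E         G
  I       8.9209e-04   0.02039
  C       6.7471e-05 -4.4981e-05
  E       9.5956e-04   0.02035
  solve Keq expr → x = -2.2490e-05; check Q = 4.6870e+05
Then add 0.04069 M of E.
Step 3:
                  E         G
  I         0.04165   0.02035
  C        -0.03997   0.02665
  E        0.001677     0.047
  solve Keq expr → x = 0.01332; check Q = 4.6870e+05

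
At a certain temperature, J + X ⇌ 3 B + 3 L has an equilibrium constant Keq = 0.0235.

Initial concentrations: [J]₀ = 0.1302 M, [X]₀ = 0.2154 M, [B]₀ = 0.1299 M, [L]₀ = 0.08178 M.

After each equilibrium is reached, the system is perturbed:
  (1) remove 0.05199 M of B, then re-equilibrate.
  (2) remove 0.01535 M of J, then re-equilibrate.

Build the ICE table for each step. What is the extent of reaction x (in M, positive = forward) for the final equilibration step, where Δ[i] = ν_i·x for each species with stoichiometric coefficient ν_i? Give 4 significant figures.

Q₀ = 4.2748e-05 vs Keq = 0.0235 ⇒ Q<K, forward
Step 1:
                   J          X          B          L
  init        0.1302     0.2154     0.1299    0.08178
  Δ         -0.05149   -0.05149     0.1545     0.1545
  eq         0.07871     0.1639     0.2844     0.2362
  solve Keq expr → x = 0.05149; check Q = 0.0235
Then remove 0.05199 M of B.
Step 2:
                   J          X          B          L
  init       0.07871     0.1639     0.2324     0.2362
  Δ        -0.006493  -0.006493    0.01948    0.01948
  eq         0.07222     0.1574     0.2519     0.2557
  solve Keq expr → x = 0.006493; check Q = 0.0235
Then remove 0.01535 M of J.
Step 3:
                   J          X          B          L
  init       0.05687     0.1574     0.2519     0.2557
  Δ         0.002502   0.002502  -0.007506  -0.007506
  eq         0.05937     0.1599     0.2443     0.2482
  solve Keq expr → x = -0.002502; check Q = 0.0235

x = -0.002502 M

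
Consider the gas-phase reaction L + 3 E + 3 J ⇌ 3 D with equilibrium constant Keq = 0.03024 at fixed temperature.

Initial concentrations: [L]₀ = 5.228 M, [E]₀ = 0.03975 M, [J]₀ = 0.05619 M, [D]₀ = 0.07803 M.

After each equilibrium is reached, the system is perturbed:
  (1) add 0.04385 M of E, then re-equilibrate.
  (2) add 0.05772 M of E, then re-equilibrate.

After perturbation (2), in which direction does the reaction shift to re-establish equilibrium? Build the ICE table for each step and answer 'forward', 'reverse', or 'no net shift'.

Q₀ = 8156 vs Keq = 0.03024 ⇒ Q>K, reverse
Step 1:
                    L           E           J           D
  init          5.228     0.03975     0.05619     0.07803
  Δ           0.02349     0.07047     0.07047    -0.07047
  eq            5.251      0.1102      0.1267     0.00756
  solve Keq expr → x = -0.02349; check Q = 0.03024
Then add 0.04385 M of E.
Step 2:
                    L           E           J           D
  init          5.251      0.1541      0.1267     0.00756
  Δ       -8.7117e-04   -0.002613   -0.002613    0.002613
  eq            5.251      0.1515       0.124     0.01017
  solve Keq expr → x = 8.7117e-04; check Q = 0.03024
Then add 0.05772 M of E.
Step 3:
                    L           E           J           D
  init          5.251      0.2092       0.124     0.01017
  Δ         -0.001096   -0.003289   -0.003289    0.003289
  eq             5.25      0.2059      0.1208     0.01346
  solve Keq expr → x = 0.001096; check Q = 0.03024

Direction: forward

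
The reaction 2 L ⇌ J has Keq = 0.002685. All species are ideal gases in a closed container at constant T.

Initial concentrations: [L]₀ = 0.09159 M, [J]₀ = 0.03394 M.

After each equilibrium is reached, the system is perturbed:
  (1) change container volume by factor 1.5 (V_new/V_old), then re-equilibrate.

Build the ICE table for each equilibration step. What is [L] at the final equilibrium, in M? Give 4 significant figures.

Q₀ = 4.046 vs Keq = 0.002685 ⇒ Q>K, reverse
Step 1:
                  L         J
  I         0.09159   0.03394
  C         0.06774  -0.03387
  E          0.1593 6.8165e-05
  solve Keq expr → x = -0.03387; check Q = 0.002685
Then change container volume by factor 1.5 (V_new/V_old).
Step 2:
                  L         J
  I          0.1062 4.5443e-05
  C       3.0261e-05 -1.5130e-05
  E          0.1063 3.0313e-05
  solve Keq expr → x = -1.5130e-05; check Q = 0.002685

[L]_eq = 0.1063 M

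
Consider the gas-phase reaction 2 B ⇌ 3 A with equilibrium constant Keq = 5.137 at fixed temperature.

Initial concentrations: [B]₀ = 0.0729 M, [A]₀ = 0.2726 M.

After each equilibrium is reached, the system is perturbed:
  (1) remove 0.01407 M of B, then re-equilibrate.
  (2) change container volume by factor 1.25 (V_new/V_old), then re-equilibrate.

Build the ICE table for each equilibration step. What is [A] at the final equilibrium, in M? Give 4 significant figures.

Q₀ = 3.812 vs Keq = 5.137 ⇒ Q<K, forward
Step 1:
                  B         A
  Initial    0.0729    0.2726
  Change  -0.006634  0.009951
  Equil     0.06627    0.2826
  solve Keq expr → x = 0.003317; check Q = 5.137
Then remove 0.01407 M of B.
Step 2:
                  B         A
  Initial    0.0522    0.2826
  Change    0.00925  -0.01387
  Equil     0.06145    0.2687
  solve Keq expr → x = -0.004625; check Q = 5.137
Then change container volume by factor 1.25 (V_new/V_old).
Step 3:
                  B         A
  Initial   0.04916    0.2149
  Change  -0.003547  0.005321
  Equil     0.04561    0.2203
  solve Keq expr → x = 0.001774; check Q = 5.137

[A]_eq = 0.2203 M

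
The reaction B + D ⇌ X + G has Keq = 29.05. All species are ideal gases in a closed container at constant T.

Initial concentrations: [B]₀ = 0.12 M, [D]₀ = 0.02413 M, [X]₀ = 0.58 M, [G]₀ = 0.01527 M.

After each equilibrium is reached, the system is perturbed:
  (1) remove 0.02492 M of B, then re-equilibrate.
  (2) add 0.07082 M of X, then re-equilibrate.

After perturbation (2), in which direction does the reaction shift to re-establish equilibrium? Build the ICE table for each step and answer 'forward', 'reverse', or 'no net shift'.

Direction: reverse

Q₀ = 3.059 vs Keq = 29.05 ⇒ Q<K, forward
Step 1:
                   B          D          X          G
  I             0.12    0.02413       0.58    0.01527
  C         -0.01754   -0.01754    0.01754    0.01754
  E           0.1025   0.006587     0.5975    0.03281
  solve Keq expr → x = 0.01754; check Q = 29.05
Then remove 0.02492 M of B.
Step 2:
                   B          D          X          G
  I          0.07754   0.006587     0.5975    0.03281
  C          0.00153    0.00153   -0.00153   -0.00153
  E          0.07907   0.008117      0.596    0.03128
  solve Keq expr → x = -0.00153; check Q = 29.05
Then add 0.07082 M of X.
Step 3:
                   B          D          X          G
  I          0.07907   0.008117     0.6668    0.03128
  C       6.8168e-04 6.8168e-04 -6.8168e-04 -6.8168e-04
  E          0.07975   0.008799     0.6662     0.0306
  solve Keq expr → x = -6.8168e-04; check Q = 29.05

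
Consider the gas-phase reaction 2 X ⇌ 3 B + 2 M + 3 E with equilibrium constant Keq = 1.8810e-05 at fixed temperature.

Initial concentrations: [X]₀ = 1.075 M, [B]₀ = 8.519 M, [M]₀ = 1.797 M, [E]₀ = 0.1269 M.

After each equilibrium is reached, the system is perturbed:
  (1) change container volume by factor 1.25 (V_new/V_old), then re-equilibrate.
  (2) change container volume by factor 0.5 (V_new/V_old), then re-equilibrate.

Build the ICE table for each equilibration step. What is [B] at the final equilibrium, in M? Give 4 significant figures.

Q₀ = 3.53 vs Keq = 1.8810e-05 ⇒ Q>K, reverse
Step 1:
                  X         B         M         E
  init        1.075     8.519     1.797    0.1269
  Δ         0.08297   -0.1245  -0.08297   -0.1245
  eq          1.158     8.395     1.714  0.002439
  solve Keq expr → x = -0.04149; check Q = 1.8810e-05
Then change container volume by factor 1.25 (V_new/V_old).
Step 2:
                  X         B         M         E
  init       0.9264     6.716     1.371  0.001951
  Δ       -7.2965e-04  0.001094 7.2965e-04  0.001094
  eq         0.9256     6.717     1.372  0.003046
  solve Keq expr → x = 3.6483e-04; check Q = 1.8810e-05
Then change container volume by factor 0.5 (V_new/V_old).
Step 3:
                  X         B         M         E
  init        1.851     13.43     2.744  0.006092
  Δ        0.003044 -0.004565 -0.003044 -0.004565
  eq          1.854     13.43     2.741  0.001526
  solve Keq expr → x = -0.001522; check Q = 1.8810e-05

[B]_eq = 13.43 M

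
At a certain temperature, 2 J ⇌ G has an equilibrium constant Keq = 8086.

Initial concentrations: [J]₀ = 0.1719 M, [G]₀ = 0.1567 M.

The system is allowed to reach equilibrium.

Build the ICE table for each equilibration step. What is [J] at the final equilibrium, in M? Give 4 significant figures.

Q₀ = 5.303 vs Keq = 8086 ⇒ Q<K, forward
Step 1:
                   J          G
  init        0.1719     0.1567
  Δ          -0.1665    0.08323
  eq        0.005447     0.2399
  solve Keq expr → x = 0.08323; check Q = 8086

[J]_eq = 0.005447 M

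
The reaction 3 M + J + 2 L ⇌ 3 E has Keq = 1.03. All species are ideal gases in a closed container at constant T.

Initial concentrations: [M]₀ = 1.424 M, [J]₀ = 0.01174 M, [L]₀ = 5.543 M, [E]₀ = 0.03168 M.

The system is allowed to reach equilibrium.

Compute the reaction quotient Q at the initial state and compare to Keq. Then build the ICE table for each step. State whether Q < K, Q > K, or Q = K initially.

Q₀ = 3.0526e-05 vs Keq = 1.03 ⇒ Q<K, forward
Step 1:
                   M          J          L          E
  Initial      1.424    0.01174      5.543    0.03168
  Change    -0.03521   -0.01174   -0.02347    0.03521
  Equil        1.389 3.5606e-06       5.52    0.06689
  solve Keq expr → x = 0.01174; check Q = 1.03

Q₀ = 3.0526e-05; Q < K (proceeds forward)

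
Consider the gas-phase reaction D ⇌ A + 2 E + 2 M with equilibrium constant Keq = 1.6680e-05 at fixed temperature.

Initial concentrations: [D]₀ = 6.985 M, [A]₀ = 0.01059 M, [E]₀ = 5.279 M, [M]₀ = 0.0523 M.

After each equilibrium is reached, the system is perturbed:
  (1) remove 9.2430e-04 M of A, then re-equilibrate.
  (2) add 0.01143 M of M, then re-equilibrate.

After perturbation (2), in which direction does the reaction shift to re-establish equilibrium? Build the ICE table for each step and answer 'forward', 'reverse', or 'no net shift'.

Q₀ = 1.1557e-04 vs Keq = 1.6680e-05 ⇒ Q>K, reverse
Step 1:
                   D          A          E          M
  Initial      6.985    0.01059      5.279     0.0523
  Change    0.007549  -0.007549    -0.0151    -0.0151
  Equil        6.993   0.003041      5.264     0.0372
  solve Keq expr → x = -0.007549; check Q = 1.6680e-05
Then remove 9.2430e-04 M of A.
Step 2:
                   D          A          E          M
  Initial      6.993   0.002117      5.264     0.0372
  Change  -7.0457e-04 7.0457e-04   0.001409   0.001409
  Equil        6.992   0.002822      5.265    0.03861
  solve Keq expr → x = 7.0457e-04; check Q = 1.6680e-05
Then add 0.01143 M of M.
Step 3:
                   D          A          E          M
  Initial      6.992   0.002822      5.265    0.05004
  Change  9.9769e-04 -9.9769e-04  -0.001995  -0.001995
  Equil        6.993   0.001824      5.263    0.04805
  solve Keq expr → x = -9.9769e-04; check Q = 1.6680e-05

Direction: reverse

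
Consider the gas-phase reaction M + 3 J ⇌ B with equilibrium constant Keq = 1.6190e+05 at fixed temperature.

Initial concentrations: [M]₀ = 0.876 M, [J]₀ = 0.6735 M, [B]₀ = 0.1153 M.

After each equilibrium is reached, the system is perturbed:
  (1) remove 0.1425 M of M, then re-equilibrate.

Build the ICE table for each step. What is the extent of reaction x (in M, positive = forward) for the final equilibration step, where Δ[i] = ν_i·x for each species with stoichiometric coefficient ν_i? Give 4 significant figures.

x = -4.1183e-04 M

Q₀ = 0.4308 vs Keq = 1.6190e+05 ⇒ Q<K, forward
Step 1:
                    M           J           B
  Initial       0.876      0.6735      0.1153
  Change      -0.2196     -0.6588      0.2196
  Equil        0.6564     0.01466      0.3349
  solve Keq expr → x = 0.2196; check Q = 1.6190e+05
Then remove 0.1425 M of M.
Step 2:
                    M           J           B
  Initial      0.5139     0.01466      0.3349
  Change   4.1183e-04    0.001235 -4.1183e-04
  Equil        0.5143      0.0159      0.3345
  solve Keq expr → x = -4.1183e-04; check Q = 1.6190e+05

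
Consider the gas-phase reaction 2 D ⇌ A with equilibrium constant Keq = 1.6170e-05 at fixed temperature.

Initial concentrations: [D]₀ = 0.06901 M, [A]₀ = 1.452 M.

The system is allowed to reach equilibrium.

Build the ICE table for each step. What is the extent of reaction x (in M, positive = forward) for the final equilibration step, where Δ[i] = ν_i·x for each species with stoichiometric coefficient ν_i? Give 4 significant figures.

Q₀ = 304.9 vs Keq = 1.6170e-05 ⇒ Q>K, reverse
Step 1:
                  D         A
  Initial   0.06901     1.452
  Change      2.904    -1.452
  Equil       2.973 1.4290e-04
  solve Keq expr → x = -1.452; check Q = 1.6170e-05

x = -1.452 M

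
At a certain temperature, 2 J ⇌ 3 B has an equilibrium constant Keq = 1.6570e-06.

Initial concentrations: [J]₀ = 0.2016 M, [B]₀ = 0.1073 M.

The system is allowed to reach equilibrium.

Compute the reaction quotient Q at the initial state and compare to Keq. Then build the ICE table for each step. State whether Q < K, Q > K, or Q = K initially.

Q₀ = 0.0304 vs Keq = 1.6570e-06 ⇒ Q>K, reverse
Step 1:
                   J          B
  init        0.2016     0.1073
  Δ          0.06824    -0.1024
  eq          0.2698   0.004941
  solve Keq expr → x = -0.03412; check Q = 1.6570e-06

Q₀ = 0.0304; Q > K (proceeds reverse)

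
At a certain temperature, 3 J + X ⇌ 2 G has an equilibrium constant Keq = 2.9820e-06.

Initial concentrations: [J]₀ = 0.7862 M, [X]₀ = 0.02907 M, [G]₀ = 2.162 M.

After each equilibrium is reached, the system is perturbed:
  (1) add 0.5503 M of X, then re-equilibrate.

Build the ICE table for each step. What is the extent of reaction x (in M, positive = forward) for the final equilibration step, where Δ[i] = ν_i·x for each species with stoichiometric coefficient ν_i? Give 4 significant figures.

Q₀ = 330.9 vs Keq = 2.9820e-06 ⇒ Q>K, reverse
Step 1:
                    J           X           G
  I            0.7862     0.02907       2.162
  C             3.221       1.074      -2.147
  E             4.007       1.103     0.01455
  solve Keq expr → x = -1.074; check Q = 2.9820e-06
Then add 0.5503 M of X.
Step 2:
                    J           X           G
  I             4.007       1.653     0.01455
  C         -0.004834   -0.001611    0.003223
  E             4.003       1.651     0.01777
  solve Keq expr → x = 0.001611; check Q = 2.9820e-06

x = 0.001611 M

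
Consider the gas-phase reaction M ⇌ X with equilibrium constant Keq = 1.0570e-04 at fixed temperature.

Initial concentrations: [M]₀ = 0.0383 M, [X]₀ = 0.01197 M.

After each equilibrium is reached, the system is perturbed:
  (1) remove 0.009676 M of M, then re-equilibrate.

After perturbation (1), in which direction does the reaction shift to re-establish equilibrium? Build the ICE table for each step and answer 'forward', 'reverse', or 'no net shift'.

Q₀ = 0.3125 vs Keq = 1.0570e-04 ⇒ Q>K, reverse
Step 1:
                    M           X
  I            0.0383     0.01197
  C           0.01196    -0.01196
  E           0.05026  5.3130e-06
  solve Keq expr → x = -0.01196; check Q = 1.0570e-04
Then remove 0.009676 M of M.
Step 2:
                    M           X
  I           0.04059  5.3130e-06
  C        1.0226e-06 -1.0226e-06
  E           0.04059  4.2903e-06
  solve Keq expr → x = -1.0226e-06; check Q = 1.0570e-04

Direction: reverse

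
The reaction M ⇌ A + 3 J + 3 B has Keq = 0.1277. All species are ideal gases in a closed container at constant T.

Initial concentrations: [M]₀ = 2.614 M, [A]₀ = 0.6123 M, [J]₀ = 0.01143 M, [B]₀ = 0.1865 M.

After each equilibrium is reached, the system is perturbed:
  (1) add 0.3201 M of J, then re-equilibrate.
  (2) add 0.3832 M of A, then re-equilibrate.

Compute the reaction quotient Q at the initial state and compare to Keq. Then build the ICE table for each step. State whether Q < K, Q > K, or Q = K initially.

Q₀ = 2.2690e-09; Q < K (proceeds forward)

Q₀ = 2.2690e-09 vs Keq = 0.1277 ⇒ Q<K, forward
Step 1:
                   M          A          J          B
  init         2.614     0.6123    0.01143     0.1865
  Δ          -0.2485     0.2485     0.7454     0.7454
  eq           2.366     0.8608     0.7569     0.9319
  solve Keq expr → x = 0.2485; check Q = 0.1277
Then add 0.3201 M of J.
Step 2:
                   M          A          J          B
  init         2.366     0.8608      1.077     0.9319
  Δ          0.05004   -0.05004    -0.1501    -0.1501
  eq           2.416     0.8107     0.9268     0.7818
  solve Keq expr → x = -0.05004; check Q = 0.1277
Then add 0.3832 M of A.
Step 3:
                   M          A          J          B
  init         2.416      1.194     0.9268     0.7818
  Δ          0.01673   -0.01673   -0.05019   -0.05019
  eq           2.432      1.177     0.8767     0.7316
  solve Keq expr → x = -0.01673; check Q = 0.1277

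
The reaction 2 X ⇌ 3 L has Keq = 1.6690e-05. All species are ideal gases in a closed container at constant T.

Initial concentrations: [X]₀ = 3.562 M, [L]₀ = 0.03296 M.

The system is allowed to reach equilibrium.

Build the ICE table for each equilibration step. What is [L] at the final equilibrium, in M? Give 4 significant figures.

[L]_eq = 0.05941 M

Q₀ = 2.8221e-06 vs Keq = 1.6690e-05 ⇒ Q<K, forward
Step 1:
                  X         L
  init        3.562   0.03296
  Δ        -0.01763   0.02645
  eq          3.544   0.05941
  solve Keq expr → x = 0.008816; check Q = 1.6690e-05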